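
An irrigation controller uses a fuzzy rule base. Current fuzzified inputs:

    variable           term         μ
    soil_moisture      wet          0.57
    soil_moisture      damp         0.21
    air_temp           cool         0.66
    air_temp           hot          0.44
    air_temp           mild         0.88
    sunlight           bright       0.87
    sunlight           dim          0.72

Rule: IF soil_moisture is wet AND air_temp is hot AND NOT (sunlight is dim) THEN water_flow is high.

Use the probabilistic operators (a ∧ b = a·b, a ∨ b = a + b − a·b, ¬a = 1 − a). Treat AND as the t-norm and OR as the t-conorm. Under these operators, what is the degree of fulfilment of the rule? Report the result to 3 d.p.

0.070

firing strength: wet=0.57, hot=0.44, ¬dim=1−0.72=0.28; AND[a·b] → w = 0.0702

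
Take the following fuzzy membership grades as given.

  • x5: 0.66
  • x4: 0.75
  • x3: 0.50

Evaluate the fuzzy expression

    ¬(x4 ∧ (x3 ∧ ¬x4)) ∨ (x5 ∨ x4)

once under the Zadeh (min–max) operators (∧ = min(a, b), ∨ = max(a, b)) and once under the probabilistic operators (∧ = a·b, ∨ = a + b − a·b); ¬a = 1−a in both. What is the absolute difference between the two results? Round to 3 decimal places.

Under Zadeh (min–max):
  ¬x4 = 1 − 0.75 = 0.25
  x3 ∧ ¬x4 = min(a, b) on (0.50, 0.25) = 0.25
  x4 ∧ (x3 ∧ ¬x4) = min(a, b) on (0.75, 0.25) = 0.25
  ¬(x4 ∧ (x3 ∧ ¬x4)) = 1 − 0.25 = 0.75
  x5 ∨ x4 = max(a, b) on (0.66, 0.75) = 0.75
  ¬(x4 ∧ (x3 ∧ ¬x4)) ∨ (x5 ∨ x4) = max(a, b) on (0.75, 0.75) = 0.75
  → value = 0.7500
Under probabilistic:
  ¬x4 = 1 − 0.7500 = 0.2500
  x3 ∧ ¬x4 = a·b on (0.5000, 0.2500) = 0.1250
  x4 ∧ (x3 ∧ ¬x4) = a·b on (0.7500, 0.1250) = 0.0938
  ¬(x4 ∧ (x3 ∧ ¬x4)) = 1 − 0.0938 = 0.9062
  x5 ∨ x4 = a + b − a·b on (0.6600, 0.7500) = 0.9150
  ¬(x4 ∧ (x3 ∧ ¬x4)) ∨ (x5 ∨ x4) = a + b − a·b on (0.9062, 0.9150) = 0.9920
  → value = 0.9920
|0.7500 − 0.9920| = 0.242

0.242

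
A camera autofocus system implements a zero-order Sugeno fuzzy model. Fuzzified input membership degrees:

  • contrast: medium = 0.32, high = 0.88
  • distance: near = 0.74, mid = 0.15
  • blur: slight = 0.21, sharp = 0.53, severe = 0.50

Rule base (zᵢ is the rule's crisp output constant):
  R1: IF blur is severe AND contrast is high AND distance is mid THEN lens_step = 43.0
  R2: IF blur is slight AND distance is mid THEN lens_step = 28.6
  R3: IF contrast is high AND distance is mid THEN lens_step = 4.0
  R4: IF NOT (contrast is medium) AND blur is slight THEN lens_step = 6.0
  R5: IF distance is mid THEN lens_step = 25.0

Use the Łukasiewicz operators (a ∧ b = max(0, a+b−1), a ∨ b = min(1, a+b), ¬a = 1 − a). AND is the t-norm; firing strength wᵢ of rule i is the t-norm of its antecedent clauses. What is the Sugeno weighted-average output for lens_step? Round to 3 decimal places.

21.500

R1 (z=43.0): severe=0.50, high=0.88, mid=0.15; AND[max(0, a+b−1)] → w = 0.00
R2 (z=28.6): slight=0.21, mid=0.15; AND[max(0, a+b−1)] → w = 0.00
R3 (z=4.0): high=0.88, mid=0.15; AND[max(0, a+b−1)] → w = 0.03
R4 (z=6.0): ¬medium=1−0.32=0.68, slight=0.21; AND[max(0, a+b−1)] → w = 0.00
R5 (z=25.0): mid=0.15 → w = 0.15
Weighted average = (0.00·43.0 + 0.00·28.6 + 0.03·4.0 + 0.00·6.0 + 0.15·25.0) / (0.00 + 0.00 + 0.03 + 0.00 + 0.15)
  = 3.8700 / 0.1800 = 21.500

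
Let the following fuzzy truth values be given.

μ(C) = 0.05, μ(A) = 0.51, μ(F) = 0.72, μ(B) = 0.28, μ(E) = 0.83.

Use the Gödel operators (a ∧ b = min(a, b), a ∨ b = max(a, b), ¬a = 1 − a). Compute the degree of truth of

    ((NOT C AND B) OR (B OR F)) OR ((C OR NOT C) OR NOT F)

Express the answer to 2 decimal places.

NOT C = 1 − 0.05 = 0.95
NOT C AND B = min(a, b) on (0.95, 0.28) = 0.28
B OR F = max(a, b) on (0.28, 0.72) = 0.72
(NOT C AND B) OR (B OR F) = max(a, b) on (0.28, 0.72) = 0.72
NOT C = 1 − 0.05 = 0.95
C OR NOT C = max(a, b) on (0.05, 0.95) = 0.95
NOT F = 1 − 0.72 = 0.28
(C OR NOT C) OR NOT F = max(a, b) on (0.95, 0.28) = 0.95
((NOT C AND B) OR (B OR F)) OR ((C OR NOT C) OR NOT F) = max(a, b) on (0.72, 0.95) = 0.95

0.95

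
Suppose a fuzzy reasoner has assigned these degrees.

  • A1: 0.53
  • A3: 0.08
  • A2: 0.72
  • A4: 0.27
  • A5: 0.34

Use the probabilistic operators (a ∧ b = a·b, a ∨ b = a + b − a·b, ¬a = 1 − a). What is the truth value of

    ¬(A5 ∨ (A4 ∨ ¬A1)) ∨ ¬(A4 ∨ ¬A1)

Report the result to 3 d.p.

0.543

¬A1 = 1 − 0.5300 = 0.4700
A4 ∨ ¬A1 = a + b − a·b on (0.2700, 0.4700) = 0.6131
A5 ∨ (A4 ∨ ¬A1) = a + b − a·b on (0.3400, 0.6131) = 0.7446
¬(A5 ∨ (A4 ∨ ¬A1)) = 1 − 0.7446 = 0.2554
¬A1 = 1 − 0.5300 = 0.4700
A4 ∨ ¬A1 = a + b − a·b on (0.2700, 0.4700) = 0.6131
¬(A4 ∨ ¬A1) = 1 − 0.6131 = 0.3869
¬(A5 ∨ (A4 ∨ ¬A1)) ∨ ¬(A4 ∨ ¬A1) = a + b − a·b on (0.2554, 0.3869) = 0.5435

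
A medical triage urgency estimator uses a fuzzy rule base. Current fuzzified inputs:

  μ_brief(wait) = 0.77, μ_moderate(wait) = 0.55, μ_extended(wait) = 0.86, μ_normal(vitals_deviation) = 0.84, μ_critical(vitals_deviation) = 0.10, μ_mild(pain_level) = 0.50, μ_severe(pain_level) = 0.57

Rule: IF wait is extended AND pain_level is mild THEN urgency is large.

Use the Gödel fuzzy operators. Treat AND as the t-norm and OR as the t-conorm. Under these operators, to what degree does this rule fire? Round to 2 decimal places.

0.50

firing strength: extended=0.86, mild=0.50; AND[min(a, b)] → w = 0.50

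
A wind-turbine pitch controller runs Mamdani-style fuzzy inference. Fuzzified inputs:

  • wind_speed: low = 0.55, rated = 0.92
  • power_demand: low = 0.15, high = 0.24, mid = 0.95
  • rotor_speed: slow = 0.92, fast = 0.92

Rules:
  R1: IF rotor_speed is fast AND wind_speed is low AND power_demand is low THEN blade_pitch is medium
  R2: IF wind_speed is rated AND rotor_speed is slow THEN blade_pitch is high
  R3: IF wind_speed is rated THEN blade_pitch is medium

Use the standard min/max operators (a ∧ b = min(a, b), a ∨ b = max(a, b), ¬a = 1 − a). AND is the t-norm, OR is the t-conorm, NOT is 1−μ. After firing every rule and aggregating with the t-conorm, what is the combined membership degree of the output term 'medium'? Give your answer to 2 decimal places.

R1: fast=0.92, low=0.55, low=0.15; AND[min(a, b)] → w = 0.15
R2: rated=0.92, slow=0.92; AND[min(a, b)] → w = 0.92
R3: rated=0.92 → w = 0.92
Rules with consequent 'medium': {R1, R3} → strengths 0.15, 0.92
Aggregate via t-conorm [max(a, b)]: 0.92

0.92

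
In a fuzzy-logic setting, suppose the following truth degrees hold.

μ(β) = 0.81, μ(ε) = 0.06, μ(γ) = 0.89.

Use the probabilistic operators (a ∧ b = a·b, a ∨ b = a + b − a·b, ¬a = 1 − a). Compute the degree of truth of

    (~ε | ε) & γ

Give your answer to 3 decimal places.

~ε = 1 − 0.0600 = 0.9400
~ε | ε = a + b − a·b on (0.9400, 0.0600) = 0.9436
(~ε | ε) & γ = a·b on (0.9436, 0.8900) = 0.8398

0.840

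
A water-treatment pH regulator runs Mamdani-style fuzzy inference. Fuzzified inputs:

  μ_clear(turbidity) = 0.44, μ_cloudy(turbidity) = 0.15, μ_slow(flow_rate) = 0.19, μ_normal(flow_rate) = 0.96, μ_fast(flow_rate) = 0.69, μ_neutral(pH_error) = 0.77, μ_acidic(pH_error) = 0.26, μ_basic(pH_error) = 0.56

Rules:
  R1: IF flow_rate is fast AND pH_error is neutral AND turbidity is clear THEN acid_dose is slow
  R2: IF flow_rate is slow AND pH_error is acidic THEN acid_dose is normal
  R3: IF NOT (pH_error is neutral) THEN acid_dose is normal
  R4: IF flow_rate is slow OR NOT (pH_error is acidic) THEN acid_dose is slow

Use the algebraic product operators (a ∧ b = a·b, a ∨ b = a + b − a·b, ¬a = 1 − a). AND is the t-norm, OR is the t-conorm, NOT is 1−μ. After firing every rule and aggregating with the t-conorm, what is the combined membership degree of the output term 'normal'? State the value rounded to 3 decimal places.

R1: fast=0.69, neutral=0.77, clear=0.44; AND[a·b] → w = 0.2338
R2: slow=0.19, acidic=0.26; AND[a·b] → w = 0.0494
R3: ¬neutral=1−0.77=0.23 → w = 0.2300
R4: slow=0.19, ¬acidic=1−0.26=0.74; OR[a + b − a·b] → w = 0.7894
Rules with consequent 'normal': {R2, R3} → strengths 0.0494, 0.2300
Aggregate via t-conorm [a + b − a·b]: 0.2680

0.268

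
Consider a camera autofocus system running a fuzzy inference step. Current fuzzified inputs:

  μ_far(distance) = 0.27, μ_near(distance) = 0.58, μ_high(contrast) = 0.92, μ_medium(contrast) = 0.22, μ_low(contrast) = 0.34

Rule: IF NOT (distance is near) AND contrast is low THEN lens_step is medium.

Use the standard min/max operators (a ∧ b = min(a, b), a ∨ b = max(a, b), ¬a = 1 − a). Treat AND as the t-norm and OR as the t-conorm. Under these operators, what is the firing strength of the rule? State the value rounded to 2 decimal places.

firing strength: ¬near=1−0.58=0.42, low=0.34; AND[min(a, b)] → w = 0.34

0.34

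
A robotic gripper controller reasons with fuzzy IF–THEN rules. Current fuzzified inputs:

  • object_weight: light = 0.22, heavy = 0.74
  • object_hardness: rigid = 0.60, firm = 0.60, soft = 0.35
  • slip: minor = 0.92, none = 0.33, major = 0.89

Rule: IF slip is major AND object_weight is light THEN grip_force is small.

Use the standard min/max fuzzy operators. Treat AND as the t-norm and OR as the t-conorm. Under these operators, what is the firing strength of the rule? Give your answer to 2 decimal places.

firing strength: major=0.89, light=0.22; AND[min(a, b)] → w = 0.22

0.22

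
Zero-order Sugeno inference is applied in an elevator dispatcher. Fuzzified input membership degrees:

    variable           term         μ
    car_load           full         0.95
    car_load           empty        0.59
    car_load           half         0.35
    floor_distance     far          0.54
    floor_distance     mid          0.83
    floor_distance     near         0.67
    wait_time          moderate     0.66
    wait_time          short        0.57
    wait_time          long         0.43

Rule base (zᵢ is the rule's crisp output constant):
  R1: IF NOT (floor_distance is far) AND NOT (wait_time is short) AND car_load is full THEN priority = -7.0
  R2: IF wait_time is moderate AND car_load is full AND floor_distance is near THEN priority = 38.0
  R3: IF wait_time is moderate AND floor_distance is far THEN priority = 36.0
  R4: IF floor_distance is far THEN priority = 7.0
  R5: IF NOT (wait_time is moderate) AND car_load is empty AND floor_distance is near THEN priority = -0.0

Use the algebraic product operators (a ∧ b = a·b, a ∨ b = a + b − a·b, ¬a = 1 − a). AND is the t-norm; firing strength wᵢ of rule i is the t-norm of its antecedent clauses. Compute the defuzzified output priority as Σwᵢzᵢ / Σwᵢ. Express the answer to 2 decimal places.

19.07

R1 (z=-7.0): ¬far=1−0.54=0.46, ¬short=1−0.57=0.43, full=0.95; AND[a·b] → w = 0.1879
R2 (z=38.0): moderate=0.66, full=0.95, near=0.67; AND[a·b] → w = 0.4201
R3 (z=36.0): moderate=0.66, far=0.54; AND[a·b] → w = 0.3564
R4 (z=7.0): far=0.54 → w = 0.5400
R5 (z=-0.0): ¬moderate=1−0.66=0.34, empty=0.59, near=0.67; AND[a·b] → w = 0.1344
Weighted average = (0.1879·-7.0 + 0.4201·38.0 + 0.3564·36.0 + 0.5400·7.0 + 0.1344·-0.0) / (0.1879 + 0.4201 + 0.3564 + 0.5400 + 0.1344)
  = 31.2585 / 1.6388 = 19.07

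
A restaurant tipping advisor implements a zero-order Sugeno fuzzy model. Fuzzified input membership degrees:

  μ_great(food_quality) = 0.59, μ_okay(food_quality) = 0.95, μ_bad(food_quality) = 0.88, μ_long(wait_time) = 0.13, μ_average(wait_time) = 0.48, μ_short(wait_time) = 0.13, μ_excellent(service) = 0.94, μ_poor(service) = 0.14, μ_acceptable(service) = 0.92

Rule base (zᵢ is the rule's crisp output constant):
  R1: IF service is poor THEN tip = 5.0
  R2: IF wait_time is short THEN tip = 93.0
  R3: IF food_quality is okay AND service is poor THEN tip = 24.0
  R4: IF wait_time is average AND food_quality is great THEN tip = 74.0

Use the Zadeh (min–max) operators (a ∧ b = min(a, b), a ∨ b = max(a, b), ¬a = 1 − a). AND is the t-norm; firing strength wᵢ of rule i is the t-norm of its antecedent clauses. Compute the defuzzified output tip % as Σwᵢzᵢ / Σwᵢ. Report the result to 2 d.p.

58.06

R1 (z=5.0): poor=0.14 → w = 0.14
R2 (z=93.0): short=0.13 → w = 0.13
R3 (z=24.0): okay=0.95, poor=0.14; AND[min(a, b)] → w = 0.14
R4 (z=74.0): average=0.48, great=0.59; AND[min(a, b)] → w = 0.48
Weighted average = (0.14·5.0 + 0.13·93.0 + 0.14·24.0 + 0.48·74.0) / (0.14 + 0.13 + 0.14 + 0.48)
  = 51.6700 / 0.8900 = 58.06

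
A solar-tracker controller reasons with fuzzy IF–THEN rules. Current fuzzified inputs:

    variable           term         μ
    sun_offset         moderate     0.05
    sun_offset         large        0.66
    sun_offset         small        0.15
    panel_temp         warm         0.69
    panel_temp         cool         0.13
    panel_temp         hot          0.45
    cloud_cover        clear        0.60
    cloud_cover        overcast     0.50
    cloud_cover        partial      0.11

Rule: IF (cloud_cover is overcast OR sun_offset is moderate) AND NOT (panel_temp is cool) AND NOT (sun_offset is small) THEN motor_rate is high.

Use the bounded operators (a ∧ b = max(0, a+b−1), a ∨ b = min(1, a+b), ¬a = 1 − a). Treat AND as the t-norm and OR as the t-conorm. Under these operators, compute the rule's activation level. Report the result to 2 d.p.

firing strength: (overcast=0.50 OR moderate=0.05) = 0.55; AND[max(0, a+b−1)] with ¬cool=1−0.13=0.87, ¬small=1−0.15=0.85 → w = 0.27

0.27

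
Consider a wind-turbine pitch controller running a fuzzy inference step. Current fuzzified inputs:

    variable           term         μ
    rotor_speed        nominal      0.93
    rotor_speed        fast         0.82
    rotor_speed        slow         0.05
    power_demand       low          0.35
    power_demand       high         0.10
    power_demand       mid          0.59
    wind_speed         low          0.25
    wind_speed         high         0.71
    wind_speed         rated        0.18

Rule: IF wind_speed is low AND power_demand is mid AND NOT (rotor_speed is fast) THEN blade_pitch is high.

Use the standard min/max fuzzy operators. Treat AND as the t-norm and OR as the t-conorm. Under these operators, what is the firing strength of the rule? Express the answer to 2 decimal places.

firing strength: low=0.25, mid=0.59, ¬fast=1−0.82=0.18; AND[min(a, b)] → w = 0.18

0.18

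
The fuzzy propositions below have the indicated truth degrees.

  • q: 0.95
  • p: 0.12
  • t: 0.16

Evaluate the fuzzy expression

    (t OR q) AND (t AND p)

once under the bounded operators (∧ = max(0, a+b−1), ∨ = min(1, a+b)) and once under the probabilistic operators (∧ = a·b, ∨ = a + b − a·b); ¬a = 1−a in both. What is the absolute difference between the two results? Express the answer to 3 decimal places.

Under bounded:
  t OR q = min(1, a+b) on (0.16, 0.95) = 1.00
  t AND p = max(0, a+b−1) on (0.16, 0.12) = 0.00
  (t OR q) AND (t AND p) = max(0, a+b−1) on (1.00, 0.00) = 0.00
  → value = 0.0000
Under probabilistic:
  t OR q = a + b − a·b on (0.1600, 0.9500) = 0.9580
  t AND p = a·b on (0.1600, 0.1200) = 0.0192
  (t OR q) AND (t AND p) = a·b on (0.9580, 0.0192) = 0.0184
  → value = 0.0184
|0.0000 − 0.0184| = 0.018

0.018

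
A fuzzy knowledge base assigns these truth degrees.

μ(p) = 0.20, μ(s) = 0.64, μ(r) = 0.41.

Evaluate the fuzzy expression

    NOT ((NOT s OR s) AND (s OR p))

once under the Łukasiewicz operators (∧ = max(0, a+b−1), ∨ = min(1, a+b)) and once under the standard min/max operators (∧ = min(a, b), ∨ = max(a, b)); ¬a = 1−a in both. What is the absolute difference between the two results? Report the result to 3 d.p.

Under Łukasiewicz:
  NOT s = 1 − 0.64 = 0.36
  NOT s OR s = min(1, a+b) on (0.36, 0.64) = 1.00
  s OR p = min(1, a+b) on (0.64, 0.20) = 0.84
  (NOT s OR s) AND (s OR p) = max(0, a+b−1) on (1.00, 0.84) = 0.84
  NOT ((NOT s OR s) AND (s OR p)) = 1 − 0.84 = 0.16
  → value = 0.1600
Under standard min/max:
  NOT s = 1 − 0.64 = 0.36
  NOT s OR s = max(a, b) on (0.36, 0.64) = 0.64
  s OR p = max(a, b) on (0.64, 0.20) = 0.64
  (NOT s OR s) AND (s OR p) = min(a, b) on (0.64, 0.64) = 0.64
  NOT ((NOT s OR s) AND (s OR p)) = 1 − 0.64 = 0.36
  → value = 0.3600
|0.1600 − 0.3600| = 0.200

0.200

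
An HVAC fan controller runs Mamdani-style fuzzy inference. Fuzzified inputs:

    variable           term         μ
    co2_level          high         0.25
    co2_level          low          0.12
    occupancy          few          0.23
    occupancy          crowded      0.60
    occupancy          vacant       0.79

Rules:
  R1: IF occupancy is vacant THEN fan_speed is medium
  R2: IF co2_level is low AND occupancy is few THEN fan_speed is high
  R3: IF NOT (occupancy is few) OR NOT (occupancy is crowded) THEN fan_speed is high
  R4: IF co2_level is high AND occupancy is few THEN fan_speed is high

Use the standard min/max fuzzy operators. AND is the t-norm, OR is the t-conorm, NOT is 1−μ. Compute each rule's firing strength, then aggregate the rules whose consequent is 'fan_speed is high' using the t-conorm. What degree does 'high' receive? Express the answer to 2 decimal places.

0.77

R1: vacant=0.79 → w = 0.79
R2: low=0.12, few=0.23; AND[min(a, b)] → w = 0.12
R3: ¬few=1−0.23=0.77, ¬crowded=1−0.60=0.40; OR[max(a, b)] → w = 0.77
R4: high=0.25, few=0.23; AND[min(a, b)] → w = 0.23
Rules with consequent 'high': {R2, R3, R4} → strengths 0.12, 0.77, 0.23
Aggregate via t-conorm [max(a, b)]: 0.77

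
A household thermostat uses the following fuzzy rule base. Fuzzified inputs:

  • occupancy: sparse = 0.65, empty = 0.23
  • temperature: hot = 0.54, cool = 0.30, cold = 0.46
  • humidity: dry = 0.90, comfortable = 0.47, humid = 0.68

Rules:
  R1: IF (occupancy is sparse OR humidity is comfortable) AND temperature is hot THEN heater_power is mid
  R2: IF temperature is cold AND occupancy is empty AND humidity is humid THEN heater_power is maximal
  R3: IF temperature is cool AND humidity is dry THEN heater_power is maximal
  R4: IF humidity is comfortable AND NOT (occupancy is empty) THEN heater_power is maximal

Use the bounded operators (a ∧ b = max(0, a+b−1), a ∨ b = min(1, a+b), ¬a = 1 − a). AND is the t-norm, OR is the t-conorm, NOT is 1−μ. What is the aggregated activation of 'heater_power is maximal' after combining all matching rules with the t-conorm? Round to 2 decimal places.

0.44

R1: (sparse=0.65 OR comfortable=0.47) = 1.00; AND[max(0, a+b−1)] with hot=0.54 → w = 0.54
R2: cold=0.46, empty=0.23, humid=0.68; AND[max(0, a+b−1)] → w = 0.00
R3: cool=0.30, dry=0.90; AND[max(0, a+b−1)] → w = 0.20
R4: comfortable=0.47, ¬empty=1−0.23=0.77; AND[max(0, a+b−1)] → w = 0.24
Rules with consequent 'maximal': {R2, R3, R4} → strengths 0.00, 0.20, 0.24
Aggregate via t-conorm [min(1, a+b)]: 0.44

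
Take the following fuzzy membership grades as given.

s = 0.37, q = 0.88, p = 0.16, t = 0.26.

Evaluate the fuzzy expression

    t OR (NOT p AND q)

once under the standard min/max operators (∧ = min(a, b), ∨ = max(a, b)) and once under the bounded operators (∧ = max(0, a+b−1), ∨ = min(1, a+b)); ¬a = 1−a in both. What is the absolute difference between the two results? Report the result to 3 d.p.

Under standard min/max:
  NOT p = 1 − 0.16 = 0.84
  NOT p AND q = min(a, b) on (0.84, 0.88) = 0.84
  t OR (NOT p AND q) = max(a, b) on (0.26, 0.84) = 0.84
  → value = 0.8400
Under bounded:
  NOT p = 1 − 0.16 = 0.84
  NOT p AND q = max(0, a+b−1) on (0.84, 0.88) = 0.72
  t OR (NOT p AND q) = min(1, a+b) on (0.26, 0.72) = 0.98
  → value = 0.9800
|0.8400 − 0.9800| = 0.140

0.140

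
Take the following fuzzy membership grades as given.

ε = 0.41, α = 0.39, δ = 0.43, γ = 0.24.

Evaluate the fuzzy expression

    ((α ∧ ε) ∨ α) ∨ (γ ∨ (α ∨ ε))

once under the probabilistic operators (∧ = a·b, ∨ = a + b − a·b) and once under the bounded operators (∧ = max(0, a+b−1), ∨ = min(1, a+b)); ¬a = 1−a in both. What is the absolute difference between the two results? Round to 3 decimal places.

Under probabilistic:
  α ∧ ε = a·b on (0.3900, 0.4100) = 0.1599
  (α ∧ ε) ∨ α = a + b − a·b on (0.1599, 0.3900) = 0.4875
  α ∨ ε = a + b − a·b on (0.3900, 0.4100) = 0.6401
  γ ∨ (α ∨ ε) = a + b − a·b on (0.2400, 0.6401) = 0.7265
  ((α ∧ ε) ∨ α) ∨ (γ ∨ (α ∨ ε)) = a + b − a·b on (0.4875, 0.7265) = 0.8598
  → value = 0.8598
Under bounded:
  α ∧ ε = max(0, a+b−1) on (0.39, 0.41) = 0.00
  (α ∧ ε) ∨ α = min(1, a+b) on (0.00, 0.39) = 0.39
  α ∨ ε = min(1, a+b) on (0.39, 0.41) = 0.80
  γ ∨ (α ∨ ε) = min(1, a+b) on (0.24, 0.80) = 1.00
  ((α ∧ ε) ∨ α) ∨ (γ ∨ (α ∨ ε)) = min(1, a+b) on (0.39, 1.00) = 1.00
  → value = 1.0000
|0.8598 − 1.0000| = 0.140

0.140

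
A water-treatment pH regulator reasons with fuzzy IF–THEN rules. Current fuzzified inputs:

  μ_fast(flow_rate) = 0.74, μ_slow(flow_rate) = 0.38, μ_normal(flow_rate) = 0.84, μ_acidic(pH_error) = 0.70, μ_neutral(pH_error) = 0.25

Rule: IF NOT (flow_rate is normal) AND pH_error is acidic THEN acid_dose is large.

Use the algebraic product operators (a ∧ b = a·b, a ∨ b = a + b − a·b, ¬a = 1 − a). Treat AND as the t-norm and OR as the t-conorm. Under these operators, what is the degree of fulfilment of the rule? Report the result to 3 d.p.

firing strength: ¬normal=1−0.84=0.16, acidic=0.70; AND[a·b] → w = 0.1120

0.112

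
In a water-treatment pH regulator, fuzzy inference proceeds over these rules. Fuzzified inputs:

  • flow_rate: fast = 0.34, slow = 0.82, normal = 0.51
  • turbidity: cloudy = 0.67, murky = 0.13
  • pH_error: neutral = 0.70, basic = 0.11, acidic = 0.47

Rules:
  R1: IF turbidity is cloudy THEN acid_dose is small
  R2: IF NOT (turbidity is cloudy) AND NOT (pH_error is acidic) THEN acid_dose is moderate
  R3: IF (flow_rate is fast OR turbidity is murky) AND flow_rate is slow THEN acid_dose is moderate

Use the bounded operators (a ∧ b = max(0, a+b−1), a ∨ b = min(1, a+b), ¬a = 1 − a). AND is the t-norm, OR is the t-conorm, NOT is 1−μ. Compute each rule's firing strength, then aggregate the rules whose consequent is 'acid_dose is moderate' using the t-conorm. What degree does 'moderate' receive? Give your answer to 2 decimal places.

0.29

R1: cloudy=0.67 → w = 0.67
R2: ¬cloudy=1−0.67=0.33, ¬acidic=1−0.47=0.53; AND[max(0, a+b−1)] → w = 0.00
R3: (fast=0.34 OR murky=0.13) = 0.47; AND[max(0, a+b−1)] with slow=0.82 → w = 0.29
Rules with consequent 'moderate': {R2, R3} → strengths 0.00, 0.29
Aggregate via t-conorm [min(1, a+b)]: 0.29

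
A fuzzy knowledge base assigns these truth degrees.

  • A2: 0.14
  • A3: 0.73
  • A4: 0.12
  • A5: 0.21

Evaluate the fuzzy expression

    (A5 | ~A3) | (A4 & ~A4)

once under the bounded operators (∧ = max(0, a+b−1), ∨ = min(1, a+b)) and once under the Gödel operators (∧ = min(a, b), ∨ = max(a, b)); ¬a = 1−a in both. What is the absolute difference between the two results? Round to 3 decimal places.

Under bounded:
  ~A3 = 1 − 0.73 = 0.27
  A5 | ~A3 = min(1, a+b) on (0.21, 0.27) = 0.48
  ~A4 = 1 − 0.12 = 0.88
  A4 & ~A4 = max(0, a+b−1) on (0.12, 0.88) = 0.00
  (A5 | ~A3) | (A4 & ~A4) = min(1, a+b) on (0.48, 0.00) = 0.48
  → value = 0.4800
Under Gödel:
  ~A3 = 1 − 0.73 = 0.27
  A5 | ~A3 = max(a, b) on (0.21, 0.27) = 0.27
  ~A4 = 1 − 0.12 = 0.88
  A4 & ~A4 = min(a, b) on (0.12, 0.88) = 0.12
  (A5 | ~A3) | (A4 & ~A4) = max(a, b) on (0.27, 0.12) = 0.27
  → value = 0.2700
|0.4800 − 0.2700| = 0.210

0.210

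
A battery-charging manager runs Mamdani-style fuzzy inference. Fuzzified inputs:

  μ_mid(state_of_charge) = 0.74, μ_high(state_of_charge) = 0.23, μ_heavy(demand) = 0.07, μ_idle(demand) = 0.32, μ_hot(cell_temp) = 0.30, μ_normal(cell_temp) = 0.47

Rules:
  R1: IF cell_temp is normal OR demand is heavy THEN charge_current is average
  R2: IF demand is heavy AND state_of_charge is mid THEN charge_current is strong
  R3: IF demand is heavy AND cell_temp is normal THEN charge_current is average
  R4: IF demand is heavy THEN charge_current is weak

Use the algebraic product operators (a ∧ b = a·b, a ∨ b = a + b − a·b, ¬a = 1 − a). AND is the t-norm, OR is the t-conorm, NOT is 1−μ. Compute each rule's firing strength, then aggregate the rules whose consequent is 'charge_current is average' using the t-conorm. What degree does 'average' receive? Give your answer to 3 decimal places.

0.523

R1: normal=0.47, heavy=0.07; OR[a + b − a·b] → w = 0.5071
R2: heavy=0.07, mid=0.74; AND[a·b] → w = 0.0518
R3: heavy=0.07, normal=0.47; AND[a·b] → w = 0.0329
R4: heavy=0.07 → w = 0.0700
Rules with consequent 'average': {R1, R3} → strengths 0.5071, 0.0329
Aggregate via t-conorm [a + b − a·b]: 0.5233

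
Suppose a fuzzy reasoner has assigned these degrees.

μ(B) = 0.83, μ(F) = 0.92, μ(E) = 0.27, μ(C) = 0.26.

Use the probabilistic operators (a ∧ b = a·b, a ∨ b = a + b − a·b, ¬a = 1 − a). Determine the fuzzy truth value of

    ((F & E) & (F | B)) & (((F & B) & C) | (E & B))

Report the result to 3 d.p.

F & E = a·b on (0.9200, 0.2700) = 0.2484
F | B = a + b − a·b on (0.9200, 0.8300) = 0.9864
(F & E) & (F | B) = a·b on (0.2484, 0.9864) = 0.2450
F & B = a·b on (0.9200, 0.8300) = 0.7636
(F & B) & C = a·b on (0.7636, 0.2600) = 0.1985
E & B = a·b on (0.2700, 0.8300) = 0.2241
((F & B) & C) | (E & B) = a + b − a·b on (0.1985, 0.2241) = 0.3781
((F & E) & (F | B)) & (((F & B) & C) | (E & B)) = a·b on (0.2450, 0.3781) = 0.0927

0.093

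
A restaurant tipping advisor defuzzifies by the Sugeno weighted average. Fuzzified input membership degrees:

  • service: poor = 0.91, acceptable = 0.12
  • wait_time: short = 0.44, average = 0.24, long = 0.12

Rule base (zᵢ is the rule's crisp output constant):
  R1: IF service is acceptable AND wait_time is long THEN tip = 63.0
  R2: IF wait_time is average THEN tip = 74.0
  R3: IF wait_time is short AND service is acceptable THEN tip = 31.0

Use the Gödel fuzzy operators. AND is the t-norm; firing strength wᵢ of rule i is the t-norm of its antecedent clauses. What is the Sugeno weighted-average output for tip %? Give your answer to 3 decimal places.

60.500

R1 (z=63.0): acceptable=0.12, long=0.12; AND[min(a, b)] → w = 0.12
R2 (z=74.0): average=0.24 → w = 0.24
R3 (z=31.0): short=0.44, acceptable=0.12; AND[min(a, b)] → w = 0.12
Weighted average = (0.12·63.0 + 0.24·74.0 + 0.12·31.0) / (0.12 + 0.24 + 0.12)
  = 29.0400 / 0.4800 = 60.500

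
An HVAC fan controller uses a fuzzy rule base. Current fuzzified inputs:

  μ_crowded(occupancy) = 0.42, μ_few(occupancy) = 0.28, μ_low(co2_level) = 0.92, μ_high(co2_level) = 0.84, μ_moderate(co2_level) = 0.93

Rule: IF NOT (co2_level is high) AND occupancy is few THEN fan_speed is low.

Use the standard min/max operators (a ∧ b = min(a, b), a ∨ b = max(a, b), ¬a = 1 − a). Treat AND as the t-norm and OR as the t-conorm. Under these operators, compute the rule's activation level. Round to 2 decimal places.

firing strength: ¬high=1−0.84=0.16, few=0.28; AND[min(a, b)] → w = 0.16

0.16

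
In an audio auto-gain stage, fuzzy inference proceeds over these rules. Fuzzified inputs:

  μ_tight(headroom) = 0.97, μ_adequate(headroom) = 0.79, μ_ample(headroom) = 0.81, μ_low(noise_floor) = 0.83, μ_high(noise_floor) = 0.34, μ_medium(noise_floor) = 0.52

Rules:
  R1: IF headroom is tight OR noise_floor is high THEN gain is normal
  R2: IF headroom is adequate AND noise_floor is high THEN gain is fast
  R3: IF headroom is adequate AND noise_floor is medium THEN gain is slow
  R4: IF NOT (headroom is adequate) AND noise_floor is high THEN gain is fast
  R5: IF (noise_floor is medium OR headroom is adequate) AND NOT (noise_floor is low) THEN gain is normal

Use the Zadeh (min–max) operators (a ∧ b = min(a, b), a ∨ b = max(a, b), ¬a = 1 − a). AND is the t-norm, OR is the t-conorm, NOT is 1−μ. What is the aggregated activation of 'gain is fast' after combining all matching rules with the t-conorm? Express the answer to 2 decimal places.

R1: tight=0.97, high=0.34; OR[max(a, b)] → w = 0.97
R2: adequate=0.79, high=0.34; AND[min(a, b)] → w = 0.34
R3: adequate=0.79, medium=0.52; AND[min(a, b)] → w = 0.52
R4: ¬adequate=1−0.79=0.21, high=0.34; AND[min(a, b)] → w = 0.21
R5: (medium=0.52 OR adequate=0.79) = 0.79; AND[min(a, b)] with ¬low=1−0.83=0.17 → w = 0.17
Rules with consequent 'fast': {R2, R4} → strengths 0.34, 0.21
Aggregate via t-conorm [max(a, b)]: 0.34

0.34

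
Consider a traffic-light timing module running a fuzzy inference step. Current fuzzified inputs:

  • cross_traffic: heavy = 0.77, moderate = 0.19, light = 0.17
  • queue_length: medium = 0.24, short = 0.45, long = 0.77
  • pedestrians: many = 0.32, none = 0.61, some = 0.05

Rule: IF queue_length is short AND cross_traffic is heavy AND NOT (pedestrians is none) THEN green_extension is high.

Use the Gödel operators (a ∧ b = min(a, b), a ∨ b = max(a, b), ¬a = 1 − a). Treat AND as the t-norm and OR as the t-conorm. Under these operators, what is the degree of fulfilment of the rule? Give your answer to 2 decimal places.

firing strength: short=0.45, heavy=0.77, ¬none=1−0.61=0.39; AND[min(a, b)] → w = 0.39

0.39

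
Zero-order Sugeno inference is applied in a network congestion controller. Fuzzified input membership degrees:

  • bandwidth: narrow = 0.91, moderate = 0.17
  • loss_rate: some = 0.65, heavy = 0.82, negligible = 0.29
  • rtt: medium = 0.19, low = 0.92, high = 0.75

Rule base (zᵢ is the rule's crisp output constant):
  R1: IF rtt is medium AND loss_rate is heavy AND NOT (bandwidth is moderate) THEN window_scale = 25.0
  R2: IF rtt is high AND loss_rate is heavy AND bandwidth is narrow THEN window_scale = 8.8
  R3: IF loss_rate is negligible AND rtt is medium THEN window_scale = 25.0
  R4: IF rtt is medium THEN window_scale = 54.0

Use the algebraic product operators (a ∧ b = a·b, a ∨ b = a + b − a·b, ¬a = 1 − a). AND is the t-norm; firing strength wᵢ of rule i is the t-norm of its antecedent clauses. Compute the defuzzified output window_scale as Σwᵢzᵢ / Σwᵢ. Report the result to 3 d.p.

21.193

R1 (z=25.0): medium=0.19, heavy=0.82, ¬moderate=1−0.17=0.83; AND[a·b] → w = 0.1293
R2 (z=8.8): high=0.75, heavy=0.82, narrow=0.91; AND[a·b] → w = 0.5596
R3 (z=25.0): negligible=0.29, medium=0.19; AND[a·b] → w = 0.0551
R4 (z=54.0): medium=0.19 → w = 0.1900
Weighted average = (0.1293·25.0 + 0.5596·8.8 + 0.0551·25.0 + 0.1900·54.0) / (0.1293 + 0.5596 + 0.0551 + 0.1900)
  = 19.7953 / 0.9341 = 21.193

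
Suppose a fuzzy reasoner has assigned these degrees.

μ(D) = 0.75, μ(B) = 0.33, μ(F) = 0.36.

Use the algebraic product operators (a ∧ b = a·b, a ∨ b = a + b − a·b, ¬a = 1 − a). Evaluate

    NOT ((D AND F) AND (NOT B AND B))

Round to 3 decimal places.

0.940

D AND F = a·b on (0.7500, 0.3600) = 0.2700
NOT B = 1 − 0.3300 = 0.6700
NOT B AND B = a·b on (0.6700, 0.3300) = 0.2211
(D AND F) AND (NOT B AND B) = a·b on (0.2700, 0.2211) = 0.0597
NOT ((D AND F) AND (NOT B AND B)) = 1 − 0.0597 = 0.9403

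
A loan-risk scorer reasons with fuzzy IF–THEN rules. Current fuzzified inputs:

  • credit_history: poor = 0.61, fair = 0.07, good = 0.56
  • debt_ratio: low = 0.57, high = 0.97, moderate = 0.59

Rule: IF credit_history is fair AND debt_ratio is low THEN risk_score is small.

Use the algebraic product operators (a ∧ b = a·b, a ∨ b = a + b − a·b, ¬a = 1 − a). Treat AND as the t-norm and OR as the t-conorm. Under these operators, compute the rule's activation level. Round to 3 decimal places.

0.040

firing strength: fair=0.07, low=0.57; AND[a·b] → w = 0.0399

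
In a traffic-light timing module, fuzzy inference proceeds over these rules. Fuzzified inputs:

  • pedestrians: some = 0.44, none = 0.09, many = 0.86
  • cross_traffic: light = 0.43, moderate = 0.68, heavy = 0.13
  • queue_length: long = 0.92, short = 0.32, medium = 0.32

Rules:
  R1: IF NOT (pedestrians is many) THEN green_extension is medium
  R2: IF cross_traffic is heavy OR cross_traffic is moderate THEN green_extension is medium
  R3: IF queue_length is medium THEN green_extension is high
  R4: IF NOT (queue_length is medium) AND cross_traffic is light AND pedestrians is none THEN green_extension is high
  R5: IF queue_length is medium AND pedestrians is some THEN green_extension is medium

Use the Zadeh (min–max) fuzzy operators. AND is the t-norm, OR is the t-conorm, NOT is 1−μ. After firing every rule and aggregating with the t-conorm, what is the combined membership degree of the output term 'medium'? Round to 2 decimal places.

R1: ¬many=1−0.86=0.14 → w = 0.14
R2: heavy=0.13, moderate=0.68; OR[max(a, b)] → w = 0.68
R3: medium=0.32 → w = 0.32
R4: ¬medium=1−0.32=0.68, light=0.43, none=0.09; AND[min(a, b)] → w = 0.09
R5: medium=0.32, some=0.44; AND[min(a, b)] → w = 0.32
Rules with consequent 'medium': {R1, R2, R5} → strengths 0.14, 0.68, 0.32
Aggregate via t-conorm [max(a, b)]: 0.68

0.68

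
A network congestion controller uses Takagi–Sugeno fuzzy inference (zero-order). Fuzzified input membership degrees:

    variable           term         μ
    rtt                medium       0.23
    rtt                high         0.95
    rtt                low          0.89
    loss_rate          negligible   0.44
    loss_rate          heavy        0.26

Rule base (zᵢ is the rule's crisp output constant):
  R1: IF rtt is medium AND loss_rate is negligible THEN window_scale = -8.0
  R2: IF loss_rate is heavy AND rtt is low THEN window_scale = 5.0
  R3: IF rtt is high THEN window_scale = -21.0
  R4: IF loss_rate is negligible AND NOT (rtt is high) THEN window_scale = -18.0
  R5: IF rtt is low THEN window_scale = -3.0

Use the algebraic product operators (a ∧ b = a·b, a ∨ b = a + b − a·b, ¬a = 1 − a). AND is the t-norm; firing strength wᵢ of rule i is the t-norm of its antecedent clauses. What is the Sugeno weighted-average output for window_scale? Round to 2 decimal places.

-10.33

R1 (z=-8.0): medium=0.23, negligible=0.44; AND[a·b] → w = 0.1012
R2 (z=5.0): heavy=0.26, low=0.89; AND[a·b] → w = 0.2314
R3 (z=-21.0): high=0.95 → w = 0.9500
R4 (z=-18.0): negligible=0.44, ¬high=1−0.95=0.05; AND[a·b] → w = 0.0220
R5 (z=-3.0): low=0.89 → w = 0.8900
Weighted average = (0.1012·-8.0 + 0.2314·5.0 + 0.9500·-21.0 + 0.0220·-18.0 + 0.8900·-3.0) / (0.1012 + 0.2314 + 0.9500 + 0.0220 + 0.8900)
  = -22.6686 / 2.1946 = -10.33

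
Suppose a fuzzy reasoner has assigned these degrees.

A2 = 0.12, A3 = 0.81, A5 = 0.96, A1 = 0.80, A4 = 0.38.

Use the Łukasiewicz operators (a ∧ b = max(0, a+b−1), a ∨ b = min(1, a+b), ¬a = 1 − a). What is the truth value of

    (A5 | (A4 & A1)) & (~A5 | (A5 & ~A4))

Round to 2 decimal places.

0.62

A4 & A1 = max(0, a+b−1) on (0.38, 0.80) = 0.18
A5 | (A4 & A1) = min(1, a+b) on (0.96, 0.18) = 1.00
~A5 = 1 − 0.96 = 0.04
~A4 = 1 − 0.38 = 0.62
A5 & ~A4 = max(0, a+b−1) on (0.96, 0.62) = 0.58
~A5 | (A5 & ~A4) = min(1, a+b) on (0.04, 0.58) = 0.62
(A5 | (A4 & A1)) & (~A5 | (A5 & ~A4)) = max(0, a+b−1) on (1.00, 0.62) = 0.62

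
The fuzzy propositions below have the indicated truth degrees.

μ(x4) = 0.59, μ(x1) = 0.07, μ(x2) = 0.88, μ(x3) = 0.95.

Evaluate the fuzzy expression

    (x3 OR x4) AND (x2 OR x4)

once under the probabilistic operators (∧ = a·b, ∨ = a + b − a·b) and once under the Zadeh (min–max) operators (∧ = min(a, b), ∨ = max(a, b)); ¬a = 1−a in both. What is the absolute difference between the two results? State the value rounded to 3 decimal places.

Under probabilistic:
  x3 OR x4 = a + b − a·b on (0.9500, 0.5900) = 0.9795
  x2 OR x4 = a + b − a·b on (0.8800, 0.5900) = 0.9508
  (x3 OR x4) AND (x2 OR x4) = a·b on (0.9795, 0.9508) = 0.9313
  → value = 0.9313
Under Zadeh (min–max):
  x3 OR x4 = max(a, b) on (0.95, 0.59) = 0.95
  x2 OR x4 = max(a, b) on (0.88, 0.59) = 0.88
  (x3 OR x4) AND (x2 OR x4) = min(a, b) on (0.95, 0.88) = 0.88
  → value = 0.8800
|0.9313 − 0.8800| = 0.051

0.051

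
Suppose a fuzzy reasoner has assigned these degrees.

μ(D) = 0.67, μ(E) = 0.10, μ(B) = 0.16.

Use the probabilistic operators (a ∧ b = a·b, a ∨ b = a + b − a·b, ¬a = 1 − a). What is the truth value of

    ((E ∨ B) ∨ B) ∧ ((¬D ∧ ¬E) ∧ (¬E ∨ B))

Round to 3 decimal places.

E ∨ B = a + b − a·b on (0.1000, 0.1600) = 0.2440
(E ∨ B) ∨ B = a + b − a·b on (0.2440, 0.1600) = 0.3650
¬D = 1 − 0.6700 = 0.3300
¬E = 1 − 0.1000 = 0.9000
¬D ∧ ¬E = a·b on (0.3300, 0.9000) = 0.2970
¬E = 1 − 0.1000 = 0.9000
¬E ∨ B = a + b − a·b on (0.9000, 0.1600) = 0.9160
(¬D ∧ ¬E) ∧ (¬E ∨ B) = a·b on (0.2970, 0.9160) = 0.2721
((E ∨ B) ∨ B) ∧ ((¬D ∧ ¬E) ∧ (¬E ∨ B)) = a·b on (0.3650, 0.2721) = 0.0993

0.099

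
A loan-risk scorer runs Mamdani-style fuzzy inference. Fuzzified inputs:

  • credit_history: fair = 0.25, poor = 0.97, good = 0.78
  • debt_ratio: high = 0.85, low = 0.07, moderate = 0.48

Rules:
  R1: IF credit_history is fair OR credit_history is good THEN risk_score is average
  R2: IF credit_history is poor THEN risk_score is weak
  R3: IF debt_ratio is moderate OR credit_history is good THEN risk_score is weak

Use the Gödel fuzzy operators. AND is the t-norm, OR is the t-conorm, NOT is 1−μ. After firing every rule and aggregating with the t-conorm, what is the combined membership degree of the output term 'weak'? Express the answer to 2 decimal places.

0.97

R1: fair=0.25, good=0.78; OR[max(a, b)] → w = 0.78
R2: poor=0.97 → w = 0.97
R3: moderate=0.48, good=0.78; OR[max(a, b)] → w = 0.78
Rules with consequent 'weak': {R2, R3} → strengths 0.97, 0.78
Aggregate via t-conorm [max(a, b)]: 0.97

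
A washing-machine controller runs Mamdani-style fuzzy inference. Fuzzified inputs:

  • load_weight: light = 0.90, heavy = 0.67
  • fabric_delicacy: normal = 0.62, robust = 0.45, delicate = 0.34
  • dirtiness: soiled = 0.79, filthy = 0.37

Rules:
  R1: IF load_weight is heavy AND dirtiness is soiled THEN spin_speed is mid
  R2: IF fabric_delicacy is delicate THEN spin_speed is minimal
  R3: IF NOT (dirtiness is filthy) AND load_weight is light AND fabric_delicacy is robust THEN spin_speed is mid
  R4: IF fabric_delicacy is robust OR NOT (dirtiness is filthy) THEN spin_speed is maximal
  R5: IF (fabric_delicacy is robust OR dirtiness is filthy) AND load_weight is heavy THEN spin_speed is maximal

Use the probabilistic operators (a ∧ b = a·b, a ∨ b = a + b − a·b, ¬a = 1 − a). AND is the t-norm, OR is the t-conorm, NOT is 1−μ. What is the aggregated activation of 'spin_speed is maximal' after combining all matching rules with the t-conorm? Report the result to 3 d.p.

0.886

R1: heavy=0.67, soiled=0.79; AND[a·b] → w = 0.5293
R2: delicate=0.34 → w = 0.3400
R3: ¬filthy=1−0.37=0.63, light=0.90, robust=0.45; AND[a·b] → w = 0.2552
R4: robust=0.45, ¬filthy=1−0.37=0.63; OR[a + b − a·b] → w = 0.7965
R5: (robust=0.45 OR filthy=0.37) = 0.6535; AND[a·b] with heavy=0.67 → w = 0.4378
Rules with consequent 'maximal': {R4, R5} → strengths 0.7965, 0.4378
Aggregate via t-conorm [a + b − a·b]: 0.8856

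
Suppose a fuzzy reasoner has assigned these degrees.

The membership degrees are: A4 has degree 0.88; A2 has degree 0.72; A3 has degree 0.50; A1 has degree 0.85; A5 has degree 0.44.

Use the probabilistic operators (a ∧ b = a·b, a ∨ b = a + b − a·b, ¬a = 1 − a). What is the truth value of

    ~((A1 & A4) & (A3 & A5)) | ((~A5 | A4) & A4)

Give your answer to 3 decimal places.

A1 & A4 = a·b on (0.8500, 0.8800) = 0.7480
A3 & A5 = a·b on (0.5000, 0.4400) = 0.2200
(A1 & A4) & (A3 & A5) = a·b on (0.7480, 0.2200) = 0.1646
~((A1 & A4) & (A3 & A5)) = 1 − 0.1646 = 0.8354
~A5 = 1 − 0.4400 = 0.5600
~A5 | A4 = a + b − a·b on (0.5600, 0.8800) = 0.9472
(~A5 | A4) & A4 = a·b on (0.9472, 0.8800) = 0.8335
~((A1 & A4) & (A3 & A5)) | ((~A5 | A4) & A4) = a + b − a·b on (0.8354, 0.8335) = 0.9726

0.973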